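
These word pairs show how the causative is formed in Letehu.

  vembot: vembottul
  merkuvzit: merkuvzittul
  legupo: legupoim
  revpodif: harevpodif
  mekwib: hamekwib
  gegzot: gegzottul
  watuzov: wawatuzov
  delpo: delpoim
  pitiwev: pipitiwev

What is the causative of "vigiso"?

"vigiso" ends in -o. The stems ending in -o (delpo → delpoim, legupo → legupoim) add -im.
So vigiso → vigisoim.

vigisoim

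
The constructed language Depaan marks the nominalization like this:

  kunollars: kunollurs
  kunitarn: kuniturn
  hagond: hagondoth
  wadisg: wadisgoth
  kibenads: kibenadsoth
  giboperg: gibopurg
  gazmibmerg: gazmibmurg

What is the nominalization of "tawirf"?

gazmibmerg and wadisg both end in -g yet inflect differently (gazmibmurg, wadisgoth), so the final letter is not what conditions the rule; the second-to-last letter is.
"tawirf" has second-to-last letter 'r'. The stems whose second-to-last letter is 'r' (kunollars → kunollurs, gazmibmerg → gazmibmurg, kunitarn → kuniturn) change the last vowel to 'u'.
So tawirf → tawurf.

tawurf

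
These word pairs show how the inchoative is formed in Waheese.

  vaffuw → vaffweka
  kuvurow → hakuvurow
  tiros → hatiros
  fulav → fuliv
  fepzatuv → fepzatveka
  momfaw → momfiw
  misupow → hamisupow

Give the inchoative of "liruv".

fepzatuv and fulav both end in -v yet inflect differently (fepzatveka, fuliv), so the final letter is not what conditions the rule; the last vowel is.
"liruv" has last vowel 'u'. The stems whose last vowel is 'u' (fepzatuv → fepzatveka, vaffuw → vaffweka) delete the last vowel and add -eka.
The other patterns: stems whose last vowel is 'a' change the last vowel to 'i'; stems whose last vowel is 'o' add the prefix ha-.
So liruv → lirveka.

lirveka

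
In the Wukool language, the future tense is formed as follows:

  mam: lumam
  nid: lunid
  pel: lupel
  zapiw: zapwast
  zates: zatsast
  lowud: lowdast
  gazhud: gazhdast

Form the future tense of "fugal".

"fugal" has 2 vowels. The stems with 2 vowels (zapiw → zapwast, zates → zatsast, lowud → lowdast) delete the last vowel and add -ast.
The other pattern: stems with 1 vowel add the prefix lu-.
So fugal → fuglast.

fuglast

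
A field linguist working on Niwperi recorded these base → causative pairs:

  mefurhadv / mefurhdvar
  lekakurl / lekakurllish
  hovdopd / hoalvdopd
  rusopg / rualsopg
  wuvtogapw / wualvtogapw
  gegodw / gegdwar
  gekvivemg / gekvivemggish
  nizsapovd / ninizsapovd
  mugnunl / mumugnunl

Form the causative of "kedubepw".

gekvivemg and rusopg both end in -g yet inflect differently (gekvivemggish, rualsopg), so the final letter is not what conditions the rule; the second-to-last letter is.
"kedubepw" has second-to-last letter 'p'. The stems whose second-to-last letter is 'p' (wuvtogapw → wualvtogapw, rusopg → rualsopg, hovdopd → hoalvdopd) insert -al- after the first vowel.
The other patterns: stems whose second-to-last letter is 'm' or 'r' double the final consonant and add -ish; stems whose second-to-last letter is 'd' delete the last vowel and add -ar; stems whose second-to-last letter is 'n' or 'v' repeat the first consonant+vowel as a prefix.
So kedubepw → kealdubepw.

kealdubepw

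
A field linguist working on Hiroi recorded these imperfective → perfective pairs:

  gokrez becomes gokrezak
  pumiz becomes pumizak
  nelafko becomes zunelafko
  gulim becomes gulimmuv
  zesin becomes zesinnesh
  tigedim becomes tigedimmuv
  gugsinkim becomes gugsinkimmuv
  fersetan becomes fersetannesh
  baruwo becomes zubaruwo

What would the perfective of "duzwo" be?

zuduzwo

zesin and pumiz both have last vowel 'i' yet inflect differently (zesinnesh, pumizak), so the last vowel is not what conditions the rule; the final letter is.
"duzwo" ends in -o. The stems ending in -o (baruwo → zubaruwo, nelafko → zunelafko) add the prefix zu-.
The other patterns: stems ending in -n double the final consonant and add -esh; stems ending in -z add -ak; stems ending in -m double the final consonant and add -uv.
So duzwo → zuduzwo.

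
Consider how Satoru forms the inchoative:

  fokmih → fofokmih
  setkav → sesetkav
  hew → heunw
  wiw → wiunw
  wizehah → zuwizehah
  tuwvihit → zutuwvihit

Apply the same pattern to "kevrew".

kekevrew

"kevrew" has 2 vowels. The stems with 2 vowels (fokmih → fofokmih, setkav → sesetkav) repeat the first consonant+vowel as a prefix.
The other patterns: stems with 1 vowel insert -un- after the first vowel; stems with 3 vowels add the prefix zu-.
So kevrew → kekevrew.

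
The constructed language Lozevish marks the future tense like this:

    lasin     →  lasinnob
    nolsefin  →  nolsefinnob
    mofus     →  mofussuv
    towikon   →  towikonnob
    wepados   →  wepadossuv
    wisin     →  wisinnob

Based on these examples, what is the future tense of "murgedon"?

wepados and towikon both have last vowel 'o' yet inflect differently (wepadossuv, towikonnob), so the last vowel is not what conditions the rule; the final letter is.
"murgedon" ends in -n. The stems ending in -n (nolsefin → nolsefinnob, lasin → lasinnob, towikon → towikonnob) double the final consonant and add -ob.
So murgedon → murgedonnob.

murgedonnob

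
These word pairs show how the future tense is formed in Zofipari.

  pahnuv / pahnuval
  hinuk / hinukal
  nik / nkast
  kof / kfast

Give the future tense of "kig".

nik and hinuk both end in -k yet inflect differently (nkast, hinukal), so the final letter is not what conditions the rule; the number of vowels is.
"kig" has 1 vowel. The stems with 1 vowel (nik → nkast, kof → kfast) delete the last vowel and add -ast.
So kig → kgast.

kgast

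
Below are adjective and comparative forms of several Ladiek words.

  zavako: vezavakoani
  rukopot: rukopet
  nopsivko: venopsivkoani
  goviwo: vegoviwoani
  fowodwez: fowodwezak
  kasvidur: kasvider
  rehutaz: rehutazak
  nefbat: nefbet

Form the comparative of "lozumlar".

goviwo and rukopot both have last vowel 'o' yet inflect differently (vegoviwoani, rukopet), so the last vowel is not what conditions the rule; the final letter is.
"lozumlar" ends in -r. The one such stem in the data (kasvidur → kasvider) changes the last vowel to 'e' (as do rukopot, nefbat), so the same rule applies.
So lozumlar → lozumler.

lozumler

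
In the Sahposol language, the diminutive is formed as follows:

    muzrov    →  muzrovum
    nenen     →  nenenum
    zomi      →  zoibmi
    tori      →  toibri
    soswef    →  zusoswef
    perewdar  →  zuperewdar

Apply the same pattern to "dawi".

nenen and soswef both have last vowel 'e' yet inflect differently (nenenum, zusoswef), so the last vowel is not what conditions the rule; the final letter is.
"dawi" ends in -i. The stems ending in -i (zomi → zoibmi, tori → toibri) insert -ib- after the first vowel.
So dawi → daibwi.

daibwi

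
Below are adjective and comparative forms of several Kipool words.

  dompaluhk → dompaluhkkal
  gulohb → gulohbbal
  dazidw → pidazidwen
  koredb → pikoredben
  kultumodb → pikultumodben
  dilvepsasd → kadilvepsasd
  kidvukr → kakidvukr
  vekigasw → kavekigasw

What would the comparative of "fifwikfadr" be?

pififwikfadren

gulohb and koredb both end in -b yet inflect differently (gulohbbal, pikoredben), so the final letter is not what conditions the rule; the second-to-last letter is.
"fifwikfadr" has second-to-last letter 'd'. The stems whose second-to-last letter is 'd' (dazidw → pidazidwen, koredb → pikoredben, kultumodb → pikultumodben) add pi- … -en around the stem.
The other patterns: stems whose second-to-last letter is 'h' double the final consonant and add -al; stems whose second-to-last letter is 'k' or 's' add the prefix ka-.
So fifwikfadr → pififwikfadren.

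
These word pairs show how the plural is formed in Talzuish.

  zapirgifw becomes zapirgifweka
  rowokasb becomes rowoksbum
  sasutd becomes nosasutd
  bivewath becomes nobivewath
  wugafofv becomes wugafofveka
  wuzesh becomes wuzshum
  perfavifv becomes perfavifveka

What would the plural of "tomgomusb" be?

wuzesh and bivewath both end in -h yet inflect differently (wuzshum, nobivewath), so the final letter is not what conditions the rule; the second-to-last letter is.
"tomgomusb" has second-to-last letter 's'. The stems whose second-to-last letter is 's' (rowokasb → rowoksbum, wuzesh → wuzshum) delete the last vowel and add -um.
The other patterns: stems whose second-to-last letter is 'f' add -eka; stems whose second-to-last letter is 't' add the prefix no-.
So tomgomusb → tomgomsbum.

tomgomsbum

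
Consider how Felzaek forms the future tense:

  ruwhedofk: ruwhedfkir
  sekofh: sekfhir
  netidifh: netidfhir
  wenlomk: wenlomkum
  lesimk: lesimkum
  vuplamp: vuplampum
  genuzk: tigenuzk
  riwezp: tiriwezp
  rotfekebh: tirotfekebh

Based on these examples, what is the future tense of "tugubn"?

ruwhedofk and wenlomk both end in -k yet inflect differently (ruwhedfkir, wenlomkum), so the final letter is not what conditions the rule; the second-to-last letter is.
"tugubn" has second-to-last letter 'b'. The one such stem in the data (rotfekebh → tirotfekebh) adds the prefix ti-, so the same rule applies.
So tugubn → titugubn.

titugubn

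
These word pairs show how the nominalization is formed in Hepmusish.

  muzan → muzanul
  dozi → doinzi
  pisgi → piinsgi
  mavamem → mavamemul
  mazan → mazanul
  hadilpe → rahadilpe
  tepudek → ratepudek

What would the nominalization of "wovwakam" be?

tepudek and mavamem both have last vowel 'e' yet inflect differently (ratepudek, mavamemul), so the last vowel is not what conditions the rule; the final letter is.
"wovwakam" ends in -m. The one such stem in the data (mavamem → mavamemul) adds -ul, so the same rule applies.
The other patterns: stems ending in -e or -k add the prefix ra-; stems ending in -i insert -in- after the first vowel.
So wovwakam → wovwakamul.

wovwakamul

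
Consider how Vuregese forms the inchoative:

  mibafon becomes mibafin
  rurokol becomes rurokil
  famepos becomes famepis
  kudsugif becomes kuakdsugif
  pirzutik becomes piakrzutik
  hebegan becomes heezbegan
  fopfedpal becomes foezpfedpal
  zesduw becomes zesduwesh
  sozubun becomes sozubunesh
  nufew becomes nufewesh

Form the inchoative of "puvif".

mibafon and hebegan both end in -n yet inflect differently (mibafin, heezbegan), so the final letter is not what conditions the rule; the last vowel is.
"puvif" has last vowel 'i'. The stems whose last vowel is 'i' (kudsugif → kuakdsugif, pirzutik → piakrzutik) insert -ak- after the first vowel.
So puvif → puakvif.

puakvif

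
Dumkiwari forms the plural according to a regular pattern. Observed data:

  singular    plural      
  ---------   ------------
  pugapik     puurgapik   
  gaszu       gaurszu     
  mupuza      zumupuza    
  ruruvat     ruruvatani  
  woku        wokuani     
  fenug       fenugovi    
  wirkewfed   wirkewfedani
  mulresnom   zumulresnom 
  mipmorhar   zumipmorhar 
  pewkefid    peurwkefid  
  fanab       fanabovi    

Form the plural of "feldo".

feldoovi

pewkefid and wirkewfed both end in -d yet inflect differently (peurwkefid, wirkewfedani), so the final letter is not what conditions the rule; the first letter is.
"feldo" begins with f-. The stems beginning with f- (fanab → fanabovi, fenug → fenugovi) add -ovi.
The other patterns: stems beginning with g- or p- insert -ur- after the first vowel; stems beginning with m- add the prefix zu-; stems beginning with r- or w- add -ani.
So feldo → feldoovi.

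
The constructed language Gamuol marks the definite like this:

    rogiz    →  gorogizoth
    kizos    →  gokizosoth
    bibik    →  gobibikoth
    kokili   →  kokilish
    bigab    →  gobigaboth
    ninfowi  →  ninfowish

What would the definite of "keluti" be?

rogiz and kokili both have last vowel 'i' yet inflect differently (gorogizoth, kokilish), so the last vowel is not what conditions the rule; whether the stem ends in a vowel or a consonant is.
"keluti" ends in a vowel. The stems ending in a vowel (kokili → kokilish, ninfowi → ninfowish) drop the final letter and add -ish.
The other pattern: stems ending in a consonant add go- … -oth around the stem.
So keluti → kelutish.

kelutish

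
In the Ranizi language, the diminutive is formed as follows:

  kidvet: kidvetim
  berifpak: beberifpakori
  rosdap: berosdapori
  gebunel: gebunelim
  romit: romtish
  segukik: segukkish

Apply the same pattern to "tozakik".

romit and kidvet both end in -t yet inflect differently (romtish, kidvetim), so the final letter is not what conditions the rule; the last vowel is.
"tozakik" has last vowel 'i'. The stems whose last vowel is 'i' (segukik → segukkish, romit → romtish) delete the last vowel and add -ish.
The other patterns: stems whose last vowel is 'e' add -im; stems whose last vowel is 'a' add be- … -ori around the stem.
So tozakik → tozakkish.

tozakkish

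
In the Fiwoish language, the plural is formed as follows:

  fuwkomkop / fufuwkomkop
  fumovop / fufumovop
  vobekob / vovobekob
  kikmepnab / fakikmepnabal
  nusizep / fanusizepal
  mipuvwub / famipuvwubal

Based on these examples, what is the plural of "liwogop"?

vobekob and kikmepnab both end in -b yet inflect differently (vovobekob, fakikmepnabal), so the final letter is not what conditions the rule; the last vowel is.
"liwogop" has last vowel 'o'. The stems whose last vowel is 'o' (fuwkomkop → fufuwkomkop, fumovop → fufumovop, vobekob → vovobekob) repeat the first consonant+vowel as a prefix.
So liwogop → liliwogop.

liliwogop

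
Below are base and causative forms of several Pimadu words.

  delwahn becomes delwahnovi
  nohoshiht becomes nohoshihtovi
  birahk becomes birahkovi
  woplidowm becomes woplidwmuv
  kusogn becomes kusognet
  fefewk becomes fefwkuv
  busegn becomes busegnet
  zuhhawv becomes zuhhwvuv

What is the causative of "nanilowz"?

nanilwzuv

kusogn and delwahn both end in -n yet inflect differently (kusognet, delwahnovi), so the final letter is not what conditions the rule; the second-to-last letter is.
"nanilowz" has second-to-last letter 'w'. The stems whose second-to-last letter is 'w' (zuhhawv → zuhhwvuv, fefewk → fefwkuv, woplidowm → woplidwmuv) delete the last vowel and add -uv.
So nanilowz → nanilwzuv.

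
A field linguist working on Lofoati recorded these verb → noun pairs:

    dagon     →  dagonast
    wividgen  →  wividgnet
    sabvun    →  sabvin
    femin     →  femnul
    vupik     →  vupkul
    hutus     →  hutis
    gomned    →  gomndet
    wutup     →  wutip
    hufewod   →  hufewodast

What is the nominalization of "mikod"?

mikodast

sabvun and wividgen both end in -n yet inflect differently (sabvin, wividgnet), so the final letter is not what conditions the rule; the last vowel is.
"mikod" has last vowel 'o'. The stems whose last vowel is 'o' (hufewod → hufewodast, dagon → dagonast) add -ast.
So mikod → mikodast.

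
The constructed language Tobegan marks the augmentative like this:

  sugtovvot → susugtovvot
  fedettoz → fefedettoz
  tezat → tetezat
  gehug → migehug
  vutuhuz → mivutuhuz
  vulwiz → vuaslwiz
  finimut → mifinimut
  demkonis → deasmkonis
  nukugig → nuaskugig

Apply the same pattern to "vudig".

vuasdig

vulwiz and vutuhuz both end in -z yet inflect differently (vuaslwiz, mivutuhuz), so the final letter is not what conditions the rule; the last vowel is.
"vudig" has last vowel 'i'. The stems whose last vowel is 'i' (vulwiz → vuaslwiz, nukugig → nuaskugig, demkonis → deasmkonis) insert -as- after the first vowel.
The other patterns: stems whose last vowel is 'u' add the prefix mi-; stems whose last vowel is 'a' or 'o' repeat the first consonant+vowel as a prefix.
So vudig → vuasdig.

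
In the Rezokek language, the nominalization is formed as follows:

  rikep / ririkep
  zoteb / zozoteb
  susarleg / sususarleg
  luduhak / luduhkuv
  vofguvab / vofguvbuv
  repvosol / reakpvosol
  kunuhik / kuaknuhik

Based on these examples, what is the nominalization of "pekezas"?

pekezsuv

zoteb and vofguvab both end in -b yet inflect differently (zozoteb, vofguvbuv), so the final letter is not what conditions the rule; the last vowel is.
"pekezas" has last vowel 'a'. The stems whose last vowel is 'a' (luduhak → luduhkuv, vofguvab → vofguvbuv) delete the last vowel and add -uv.
The other patterns: stems whose last vowel is 'e' repeat the first consonant+vowel as a prefix; stems whose last vowel is 'i' or 'o' insert -ak- after the first vowel.
So pekezas → pekezsuv.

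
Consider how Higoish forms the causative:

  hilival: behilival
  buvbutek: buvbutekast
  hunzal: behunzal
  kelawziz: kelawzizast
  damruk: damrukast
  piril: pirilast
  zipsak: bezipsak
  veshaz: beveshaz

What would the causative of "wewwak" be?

zipsak and buvbutek both end in -k yet inflect differently (bezipsak, buvbutekast), so the final letter is not what conditions the rule; the last vowel is.
"wewwak" has last vowel 'a'. The stems whose last vowel is 'a' (hunzal → behunzal, zipsak → bezipsak, veshaz → beveshaz) add the prefix be-.
So wewwak → bewewwak.

bewewwak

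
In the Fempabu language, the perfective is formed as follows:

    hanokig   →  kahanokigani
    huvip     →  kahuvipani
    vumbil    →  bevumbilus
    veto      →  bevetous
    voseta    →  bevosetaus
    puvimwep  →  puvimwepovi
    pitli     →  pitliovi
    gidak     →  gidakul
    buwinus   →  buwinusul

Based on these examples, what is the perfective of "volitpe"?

bevolitpeus

"volitpe" begins with v-. The stems beginning with v- (vumbil → bevumbilus, veto → bevetous, voseta → bevosetaus) add be- … -us around the stem.
The other patterns: stems beginning with h- add ka- … -ani around the stem; stems beginning with p- add -ovi; stems beginning with b- or g- add -ul.
So volitpe → bevolitpeus.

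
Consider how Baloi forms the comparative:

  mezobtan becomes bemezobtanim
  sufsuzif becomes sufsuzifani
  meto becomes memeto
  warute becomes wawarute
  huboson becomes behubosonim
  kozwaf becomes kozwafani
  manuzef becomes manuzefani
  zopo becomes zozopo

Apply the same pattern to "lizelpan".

mezobtan and kozwaf both have last vowel 'a' yet inflect differently (bemezobtanim, kozwafani), so the last vowel is not what conditions the rule; the final letter is.
"lizelpan" ends in -n. The stems ending in -n (mezobtan → bemezobtanim, huboson → behubosonim) add be- … -im around the stem.
The other patterns: stems ending in -f add -ani; stems ending in -e or -o repeat the first consonant+vowel as a prefix.
So lizelpan → belizelpanim.

belizelpanim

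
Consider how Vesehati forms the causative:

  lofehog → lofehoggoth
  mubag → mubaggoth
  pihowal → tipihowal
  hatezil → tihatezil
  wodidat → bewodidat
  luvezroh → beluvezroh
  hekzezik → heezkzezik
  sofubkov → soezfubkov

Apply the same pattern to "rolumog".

rolumoggoth

mubag and pihowal both have last vowel 'a' yet inflect differently (mubaggoth, tipihowal), so the last vowel is not what conditions the rule; the final letter is.
"rolumog" ends in -g. The stems ending in -g (lofehog → lofehoggoth, mubag → mubaggoth) double the final consonant and add -oth.
The other patterns: stems ending in -l add the prefix ti-; stems ending in -h or -t add the prefix be-; stems ending in -k or -v insert -ez- after the first vowel.
So rolumog → rolumoggoth.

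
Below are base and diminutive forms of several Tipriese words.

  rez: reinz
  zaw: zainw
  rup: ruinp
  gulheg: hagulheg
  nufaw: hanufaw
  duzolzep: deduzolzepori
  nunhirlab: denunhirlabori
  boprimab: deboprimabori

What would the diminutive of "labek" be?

zaw and nufaw both end in -w yet inflect differently (zainw, hanufaw), so the final letter is not what conditions the rule; the number of vowels is.
"labek" has 2 vowels. The stems with 2 vowels (gulheg → hagulheg, nufaw → hanufaw) add the prefix ha-.
The other patterns: stems with 1 vowel insert -in- after the first vowel; stems with 3 vowels add de- … -ori around the stem.
So labek → halabek.

halabek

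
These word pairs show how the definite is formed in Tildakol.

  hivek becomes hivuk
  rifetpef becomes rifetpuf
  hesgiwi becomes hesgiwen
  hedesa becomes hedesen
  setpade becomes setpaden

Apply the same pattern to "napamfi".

"napamfi" ends in a vowel. The stems ending in a vowel (hesgiwi → hesgiwen, hedesa → hedesen, setpade → setpaden) drop the final letter and add -en.
The other pattern: stems ending in a consonant change the last vowel to 'u'.
So napamfi → napamfen.

napamfen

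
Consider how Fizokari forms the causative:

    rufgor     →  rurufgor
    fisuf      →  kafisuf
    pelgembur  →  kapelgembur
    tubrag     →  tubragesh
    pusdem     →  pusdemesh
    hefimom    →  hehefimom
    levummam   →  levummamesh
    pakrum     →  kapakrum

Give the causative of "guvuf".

kaguvuf

hefimom and pakrum both end in -m yet inflect differently (hehefimom, kapakrum), so the final letter is not what conditions the rule; the last vowel is.
"guvuf" has last vowel 'u'. The stems whose last vowel is 'u' (pakrum → kapakrum, fisuf → kafisuf, pelgembur → kapelgembur) add the prefix ka-.
The other patterns: stems whose last vowel is 'o' repeat the first consonant+vowel as a prefix; stems whose last vowel is 'a' or 'e' add -esh.
So guvuf → kaguvuf.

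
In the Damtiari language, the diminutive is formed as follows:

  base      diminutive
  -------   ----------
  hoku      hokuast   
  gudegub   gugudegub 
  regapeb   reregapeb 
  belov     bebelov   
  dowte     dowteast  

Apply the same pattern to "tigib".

gudegub and hoku both have last vowel 'u' yet inflect differently (gugudegub, hokuast), so the last vowel is not what conditions the rule; whether the stem ends in a vowel or a consonant is.
"tigib" ends in a consonant. The stems ending in a consonant (regapeb → reregapeb, belov → bebelov, gudegub → gugudegub) repeat the first consonant+vowel as a prefix.
The other pattern: stems ending in a vowel add -ast.
So tigib → titigib.

titigib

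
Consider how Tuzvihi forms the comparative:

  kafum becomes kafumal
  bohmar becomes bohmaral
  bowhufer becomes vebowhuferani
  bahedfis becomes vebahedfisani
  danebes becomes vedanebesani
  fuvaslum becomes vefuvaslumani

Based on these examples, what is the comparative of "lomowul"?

velomowulani

kafum and fuvaslum both end in -m yet inflect differently (kafumal, vefuvaslumani), so the final letter is not what conditions the rule; the number of vowels is.
"lomowul" has 3 vowels. The stems with 3 vowels (fuvaslum → vefuvaslumani, danebes → vedanebesani, bowhufer → vebowhuferani) add ve- … -ani around the stem.
The other pattern: stems with 2 vowels add -al.
So lomowul → velomowulani.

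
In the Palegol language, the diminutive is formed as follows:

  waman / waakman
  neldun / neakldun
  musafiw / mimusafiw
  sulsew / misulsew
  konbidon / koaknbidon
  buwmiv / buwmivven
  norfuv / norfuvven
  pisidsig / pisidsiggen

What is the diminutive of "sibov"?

sibovven

"sibov" ends in -v. The stems ending in -v (norfuv → norfuvven, buwmiv → buwmivven) double the final consonant and add -en.
So sibov → sibovven.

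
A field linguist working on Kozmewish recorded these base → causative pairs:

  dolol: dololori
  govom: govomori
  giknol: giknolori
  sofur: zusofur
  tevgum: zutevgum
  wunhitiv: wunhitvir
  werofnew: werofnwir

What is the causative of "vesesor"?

vesesorori

govom and tevgum both end in -m yet inflect differently (govomori, zutevgum), so the final letter is not what conditions the rule; the last vowel is.
"vesesor" has last vowel 'o'. The stems whose last vowel is 'o' (dolol → dololori, govom → govomori, giknol → giknolori) add -ori.
The other patterns: stems whose last vowel is 'u' add the prefix zu-; stems whose last vowel is 'e' or 'i' delete the last vowel and add -ir.
So vesesor → vesesorori.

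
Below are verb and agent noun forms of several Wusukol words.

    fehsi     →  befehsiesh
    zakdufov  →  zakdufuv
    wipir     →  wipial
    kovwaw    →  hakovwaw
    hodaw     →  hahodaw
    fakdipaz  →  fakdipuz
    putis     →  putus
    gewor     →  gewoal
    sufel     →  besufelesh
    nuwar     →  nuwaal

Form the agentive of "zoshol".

fehsi and wipir both have last vowel 'i' yet inflect differently (befehsiesh, wipial), so the last vowel is not what conditions the rule; the final letter is.
"zoshol" ends in -l. The one such stem in the data (sufel → besufelesh) adds be- … -esh around the stem, so the same rule applies.
The other patterns: stems ending in -r drop the final letter and add -al; stems ending in -w add the prefix ha-; stems ending in -s, -v or -z change the last vowel to 'u'.
So zoshol → bezosholesh.

bezosholesh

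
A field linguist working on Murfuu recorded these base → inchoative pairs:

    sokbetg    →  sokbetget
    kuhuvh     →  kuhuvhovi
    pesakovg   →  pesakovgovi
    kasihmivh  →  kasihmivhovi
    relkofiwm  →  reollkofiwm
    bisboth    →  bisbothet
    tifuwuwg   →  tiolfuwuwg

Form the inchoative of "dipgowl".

"dipgowl" has second-to-last letter 'w'. The stems whose second-to-last letter is 'w' (relkofiwm → reollkofiwm, tifuwuwg → tiolfuwuwg) insert -ol- after the first vowel.
So dipgowl → diolpgowl.

diolpgowl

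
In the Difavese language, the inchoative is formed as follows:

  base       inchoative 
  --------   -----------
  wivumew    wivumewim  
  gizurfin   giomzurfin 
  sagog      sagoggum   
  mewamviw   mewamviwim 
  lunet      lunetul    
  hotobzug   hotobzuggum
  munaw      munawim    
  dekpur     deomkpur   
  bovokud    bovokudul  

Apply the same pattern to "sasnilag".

sasnilaggum

hotobzug and bovokud both have last vowel 'u' yet inflect differently (hotobzuggum, bovokudul), so the last vowel is not what conditions the rule; the final letter is.
"sasnilag" ends in -g. The stems ending in -g (sagog → sagoggum, hotobzug → hotobzuggum) double the final consonant and add -um.
So sasnilag → sasnilaggum.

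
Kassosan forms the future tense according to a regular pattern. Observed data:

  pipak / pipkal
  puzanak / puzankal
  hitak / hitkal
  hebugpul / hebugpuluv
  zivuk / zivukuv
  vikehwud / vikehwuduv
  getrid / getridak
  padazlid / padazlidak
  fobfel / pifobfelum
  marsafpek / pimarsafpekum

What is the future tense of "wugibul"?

wugibuluv

pipak and zivuk both end in -k yet inflect differently (pipkal, zivukuv), so the final letter is not what conditions the rule; the last vowel is.
"wugibul" has last vowel 'u'. The stems whose last vowel is 'u' (hebugpul → hebugpuluv, zivuk → zivukuv, vikehwud → vikehwuduv) add -uv.
So wugibul → wugibuluv.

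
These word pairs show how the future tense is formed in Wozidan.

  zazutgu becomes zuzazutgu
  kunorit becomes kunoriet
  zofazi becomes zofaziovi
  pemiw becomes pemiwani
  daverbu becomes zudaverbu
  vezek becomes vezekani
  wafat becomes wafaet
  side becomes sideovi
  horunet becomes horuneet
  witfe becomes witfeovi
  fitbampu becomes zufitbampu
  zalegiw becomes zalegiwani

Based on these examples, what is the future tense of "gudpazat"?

horunet and vezek both have last vowel 'e' yet inflect differently (horuneet, vezekani), so the last vowel is not what conditions the rule; the final letter is.
"gudpazat" ends in -t. The stems ending in -t (kunorit → kunoriet, horunet → horuneet, wafat → wafaet) drop the final letter and add -et.
So gudpazat → gudpazaet.

gudpazaet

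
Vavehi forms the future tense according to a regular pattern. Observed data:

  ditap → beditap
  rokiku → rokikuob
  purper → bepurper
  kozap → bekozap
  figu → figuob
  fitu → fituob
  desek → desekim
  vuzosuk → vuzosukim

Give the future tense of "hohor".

behohor

fitu and vuzosuk both have last vowel 'u' yet inflect differently (fituob, vuzosukim), so the last vowel is not what conditions the rule; the final letter is.
"hohor" ends in -r. The one such stem in the data (purper → bepurper) adds the prefix be-, so the same rule applies.
The other patterns: stems ending in -u add -ob; stems ending in -k add -im.
So hohor → behohor.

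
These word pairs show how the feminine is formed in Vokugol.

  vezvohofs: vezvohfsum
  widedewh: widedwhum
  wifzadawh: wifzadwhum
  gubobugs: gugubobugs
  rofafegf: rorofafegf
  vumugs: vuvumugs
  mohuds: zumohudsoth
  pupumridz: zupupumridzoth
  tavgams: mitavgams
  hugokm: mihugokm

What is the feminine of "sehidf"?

vezvohofs and gubobugs both end in -s yet inflect differently (vezvohfsum, gugubobugs), so the final letter is not what conditions the rule; the second-to-last letter is.
"sehidf" has second-to-last letter 'd'. The stems whose second-to-last letter is 'd' (mohuds → zumohudsoth, pupumridz → zupupumridzoth) add zu- … -oth around the stem.
So sehidf → zusehidfoth.

zusehidfoth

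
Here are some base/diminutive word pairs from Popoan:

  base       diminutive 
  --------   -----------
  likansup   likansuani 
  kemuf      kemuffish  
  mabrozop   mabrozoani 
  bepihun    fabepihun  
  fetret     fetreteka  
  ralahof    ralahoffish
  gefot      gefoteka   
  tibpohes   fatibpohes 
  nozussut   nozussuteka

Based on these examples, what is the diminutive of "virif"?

viriffish

kemuf and likansup both have last vowel 'u' yet inflect differently (kemuffish, likansuani), so the last vowel is not what conditions the rule; the final letter is.
"virif" ends in -f. The stems ending in -f (kemuf → kemuffish, ralahof → ralahoffish) double the final consonant and add -ish.
So virif → viriffish.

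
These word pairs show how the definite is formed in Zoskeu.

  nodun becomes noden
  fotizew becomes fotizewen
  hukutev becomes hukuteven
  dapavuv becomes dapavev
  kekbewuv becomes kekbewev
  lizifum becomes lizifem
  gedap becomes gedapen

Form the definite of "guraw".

kekbewuv and hukutev both end in -v yet inflect differently (kekbewev, hukuteven), so the final letter is not what conditions the rule; the last vowel is.
"guraw" has last vowel 'a'. The one such stem in the data (gedap → gedapen) adds -en, so the same rule applies.
The other pattern: stems whose last vowel is 'u' change the last vowel to 'e'.
So guraw → gurawen.

gurawen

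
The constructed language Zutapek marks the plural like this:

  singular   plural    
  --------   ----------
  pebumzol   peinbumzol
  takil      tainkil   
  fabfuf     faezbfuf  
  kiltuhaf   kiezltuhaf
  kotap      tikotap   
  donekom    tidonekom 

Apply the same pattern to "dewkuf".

"dewkuf" ends in -f. The stems ending in -f (fabfuf → faezbfuf, kiltuhaf → kiezltuhaf) insert -ez- after the first vowel.
The other patterns: stems ending in -l insert -in- after the first vowel; stems ending in -m or -p add the prefix ti-.
So dewkuf → deezwkuf.

deezwkuf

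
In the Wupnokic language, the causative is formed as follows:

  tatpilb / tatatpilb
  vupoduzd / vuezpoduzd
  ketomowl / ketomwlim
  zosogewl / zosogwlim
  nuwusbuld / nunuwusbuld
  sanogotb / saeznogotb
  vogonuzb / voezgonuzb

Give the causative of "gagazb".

gaezgazb

vogonuzb and tatpilb both end in -b yet inflect differently (voezgonuzb, tatatpilb), so the final letter is not what conditions the rule; the second-to-last letter is.
"gagazb" has second-to-last letter 'z'. The stems whose second-to-last letter is 'z' (vogonuzb → voezgonuzb, vupoduzd → vuezpoduzd) insert -ez- after the first vowel.
The other patterns: stems whose second-to-last letter is 'l' repeat the first consonant+vowel as a prefix; stems whose second-to-last letter is 'w' delete the last vowel and add -im.
So gagazb → gaezgazb.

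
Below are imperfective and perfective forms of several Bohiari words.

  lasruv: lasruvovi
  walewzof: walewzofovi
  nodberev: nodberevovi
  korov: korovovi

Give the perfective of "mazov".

mazovovi

Every pair shown (lasruv → lasruvovi, walewzof → walewzofovi, nodberev → nodberevovi, …) follows the same rule: add -ovi.
So mazov → mazovovi.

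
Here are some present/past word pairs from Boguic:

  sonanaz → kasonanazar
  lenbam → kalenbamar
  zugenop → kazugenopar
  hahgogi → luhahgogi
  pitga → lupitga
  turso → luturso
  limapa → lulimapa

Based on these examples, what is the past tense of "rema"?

sonanaz and pitga both have last vowel 'a' yet inflect differently (kasonanazar, lupitga), so the last vowel is not what conditions the rule; whether the stem ends in a vowel or a consonant is.
"rema" ends in a vowel. The stems ending in a vowel (hahgogi → luhahgogi, pitga → lupitga, turso → luturso) add the prefix lu-.
So rema → lurema.

lurema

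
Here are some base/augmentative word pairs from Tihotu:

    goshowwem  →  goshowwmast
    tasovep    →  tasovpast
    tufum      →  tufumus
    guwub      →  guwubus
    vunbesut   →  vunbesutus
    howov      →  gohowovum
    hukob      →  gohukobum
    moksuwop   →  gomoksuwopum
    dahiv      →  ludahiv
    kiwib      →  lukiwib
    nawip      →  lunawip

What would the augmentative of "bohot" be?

gobohotum

goshowwem and tufum both end in -m yet inflect differently (goshowwmast, tufumus), so the final letter is not what conditions the rule; the last vowel is.
"bohot" has last vowel 'o'. The stems whose last vowel is 'o' (howov → gohowovum, hukob → gohukobum, moksuwop → gomoksuwopum) add go- … -um around the stem.
The other patterns: stems whose last vowel is 'e' delete the last vowel and add -ast; stems whose last vowel is 'u' add -us; stems whose last vowel is 'i' add the prefix lu-.
So bohot → gobohotum.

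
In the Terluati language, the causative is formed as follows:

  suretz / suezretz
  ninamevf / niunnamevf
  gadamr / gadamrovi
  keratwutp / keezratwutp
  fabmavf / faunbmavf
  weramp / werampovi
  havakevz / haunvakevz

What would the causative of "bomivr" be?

keratwutp and weramp both end in -p yet inflect differently (keezratwutp, werampovi), so the final letter is not what conditions the rule; the second-to-last letter is.
"bomivr" has second-to-last letter 'v'. The stems whose second-to-last letter is 'v' (ninamevf → niunnamevf, fabmavf → faunbmavf, havakevz → haunvakevz) insert -un- after the first vowel.
The other patterns: stems whose second-to-last letter is 't' insert -ez- after the first vowel; stems whose second-to-last letter is 'm' add -ovi.
So bomivr → bounmivr.

bounmivr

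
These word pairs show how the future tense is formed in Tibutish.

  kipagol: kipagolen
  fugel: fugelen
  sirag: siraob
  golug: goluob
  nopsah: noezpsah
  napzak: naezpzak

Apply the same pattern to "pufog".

sirag and nopsah both have last vowel 'a' yet inflect differently (siraob, noezpsah), so the last vowel is not what conditions the rule; the final letter is.
"pufog" ends in -g. The stems ending in -g (sirag → siraob, golug → goluob) drop the final letter and add -ob.
The other patterns: stems ending in -l add -en; stems ending in -h or -k insert -ez- after the first vowel.
So pufog → pufoob.

pufoob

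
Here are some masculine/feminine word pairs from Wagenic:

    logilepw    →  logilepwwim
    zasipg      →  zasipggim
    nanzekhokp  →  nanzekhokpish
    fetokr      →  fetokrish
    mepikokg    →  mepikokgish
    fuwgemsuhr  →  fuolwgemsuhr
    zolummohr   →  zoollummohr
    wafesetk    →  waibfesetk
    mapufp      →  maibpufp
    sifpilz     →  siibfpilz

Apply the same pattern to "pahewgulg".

paibhewgulg

zasipg and mepikokg both end in -g yet inflect differently (zasipggim, mepikokgish), so the final letter is not what conditions the rule; the second-to-last letter is.
"pahewgulg" has second-to-last letter 'l'. The one such stem in the data (sifpilz → siibfpilz) inserts -ib- after the first vowel (as do wafesetk, mapufp), so the same rule applies.
So pahewgulg → paibhewgulg.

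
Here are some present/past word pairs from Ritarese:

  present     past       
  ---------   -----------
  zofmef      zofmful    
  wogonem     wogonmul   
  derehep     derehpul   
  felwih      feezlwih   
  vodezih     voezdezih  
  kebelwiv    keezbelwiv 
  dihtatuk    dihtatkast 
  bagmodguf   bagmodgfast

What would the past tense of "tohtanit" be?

zofmef and bagmodguf both end in -f yet inflect differently (zofmful, bagmodgfast), so the final letter is not what conditions the rule; the last vowel is.
"tohtanit" has last vowel 'i'. The stems whose last vowel is 'i' (felwih → feezlwih, vodezih → voezdezih, kebelwiv → keezbelwiv) insert -ez- after the first vowel.
The other patterns: stems whose last vowel is 'e' delete the last vowel and add -ul; stems whose last vowel is 'u' delete the last vowel and add -ast.
So tohtanit → toezhtanit.

toezhtanit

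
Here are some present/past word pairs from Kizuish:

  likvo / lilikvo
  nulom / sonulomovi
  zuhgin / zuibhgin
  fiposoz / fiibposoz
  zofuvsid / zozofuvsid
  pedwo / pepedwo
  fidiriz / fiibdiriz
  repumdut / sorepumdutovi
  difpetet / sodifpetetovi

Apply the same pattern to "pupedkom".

pedwo and nulom both have last vowel 'o' yet inflect differently (pepedwo, sonulomovi), so the last vowel is not what conditions the rule; the final letter is.
"pupedkom" ends in -m. The one such stem in the data (nulom → sonulomovi) adds so- … -ovi around the stem, so the same rule applies.
The other patterns: stems ending in -d or -o repeat the first consonant+vowel as a prefix; stems ending in -n or -z insert -ib- after the first vowel.
So pupedkom → sopupedkomovi.

sopupedkomovi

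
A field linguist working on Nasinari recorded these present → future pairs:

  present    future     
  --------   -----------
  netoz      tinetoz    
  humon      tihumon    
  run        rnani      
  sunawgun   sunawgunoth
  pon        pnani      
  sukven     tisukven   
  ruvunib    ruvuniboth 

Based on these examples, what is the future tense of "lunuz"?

"lunuz" has 2 vowels. The stems with 2 vowels (netoz → tinetoz, humon → tihumon, sukven → tisukven) add the prefix ti-.
So lunuz → tilunuz.

tilunuz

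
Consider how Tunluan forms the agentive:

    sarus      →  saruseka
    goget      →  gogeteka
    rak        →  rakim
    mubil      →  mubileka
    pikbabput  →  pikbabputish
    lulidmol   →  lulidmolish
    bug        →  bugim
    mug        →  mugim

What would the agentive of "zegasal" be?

goget and pikbabput both end in -t yet inflect differently (gogeteka, pikbabputish), so the final letter is not what conditions the rule; the number of vowels is.
"zegasal" has 3 vowels. The stems with 3 vowels (pikbabput → pikbabputish, lulidmol → lulidmolish) add -ish.
The other patterns: stems with 1 vowel add -im; stems with 2 vowels add -eka.
So zegasal → zegasalish.

zegasalish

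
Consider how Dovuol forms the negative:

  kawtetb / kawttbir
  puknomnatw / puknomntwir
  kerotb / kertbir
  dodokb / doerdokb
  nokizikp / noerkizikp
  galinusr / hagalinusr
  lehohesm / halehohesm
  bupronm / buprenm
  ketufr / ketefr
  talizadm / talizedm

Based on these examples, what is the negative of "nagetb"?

nagtbir

kawtetb and dodokb both end in -b yet inflect differently (kawttbir, doerdokb), so the final letter is not what conditions the rule; the second-to-last letter is.
"nagetb" has second-to-last letter 't'. The stems whose second-to-last letter is 't' (kawtetb → kawttbir, puknomnatw → puknomntwir, kerotb → kertbir) delete the last vowel and add -ir.
The other patterns: stems whose second-to-last letter is 'k' insert -er- after the first vowel; stems whose second-to-last letter is 's' add the prefix ha-; stems whose second-to-last letter is 'd', 'f' or 'n' change the last vowel to 'e'.
So nagetb → nagtbir.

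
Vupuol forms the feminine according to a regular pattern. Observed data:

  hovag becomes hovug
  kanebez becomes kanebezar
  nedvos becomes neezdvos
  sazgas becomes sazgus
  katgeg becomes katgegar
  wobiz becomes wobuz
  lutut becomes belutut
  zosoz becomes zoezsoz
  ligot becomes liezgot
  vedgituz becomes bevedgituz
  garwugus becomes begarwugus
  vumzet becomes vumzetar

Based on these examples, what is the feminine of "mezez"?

zosoz and wobiz both end in -z yet inflect differently (zoezsoz, wobuz), so the final letter is not what conditions the rule; the last vowel is.
"mezez" has last vowel 'e'. The stems whose last vowel is 'e' (vumzet → vumzetar, katgeg → katgegar, kanebez → kanebezar) add -ar.
The other patterns: stems whose last vowel is 'o' insert -ez- after the first vowel; stems whose last vowel is 'a' or 'i' change the last vowel to 'u'; stems whose last vowel is 'u' add the prefix be-.
So mezez → mezezar.

mezezar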